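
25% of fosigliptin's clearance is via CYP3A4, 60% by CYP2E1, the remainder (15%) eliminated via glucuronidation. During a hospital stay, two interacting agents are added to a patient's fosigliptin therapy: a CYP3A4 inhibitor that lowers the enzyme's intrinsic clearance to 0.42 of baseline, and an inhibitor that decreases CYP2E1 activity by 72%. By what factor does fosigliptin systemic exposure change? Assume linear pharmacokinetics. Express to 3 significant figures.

The CYP3A4 pathway (25% of clearance) drops to 0.42× activity: 0.25 × 0.42 = 0.105.
The CYP2E1 pathway (60% of clearance) drops to 0.28× activity: 0.6 × 0.28 = 0.168.
The remaining 15% of clearance is unaffected.
Relative clearance = 0.105 + 0.168 + 0.15 = 0.423.
Net systemic exposure ratio = 1 / 0.423 = 2.36.

2.36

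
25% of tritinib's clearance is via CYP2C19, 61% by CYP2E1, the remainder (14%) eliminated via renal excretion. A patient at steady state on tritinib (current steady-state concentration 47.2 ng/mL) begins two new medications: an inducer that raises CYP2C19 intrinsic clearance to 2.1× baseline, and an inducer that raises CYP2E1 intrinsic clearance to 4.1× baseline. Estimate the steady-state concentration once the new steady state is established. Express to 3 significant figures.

The CYP2C19 pathway (25% of clearance) is boosted to 2.1× activity: 0.25 × 2.1 = 0.525.
The CYP2E1 pathway (61% of clearance) increases to 4.1× activity: 0.61 × 4.1 = 2.501.
The remaining 14% of clearance is unaffected.
New clearance relative to baseline: 0.525 + 2.501 + 0.14 = 3.166.
Dividing the baseline by the relative clearance: 47.2 / 3.166 = 14.9 ng/mL.

14.9 ng/mL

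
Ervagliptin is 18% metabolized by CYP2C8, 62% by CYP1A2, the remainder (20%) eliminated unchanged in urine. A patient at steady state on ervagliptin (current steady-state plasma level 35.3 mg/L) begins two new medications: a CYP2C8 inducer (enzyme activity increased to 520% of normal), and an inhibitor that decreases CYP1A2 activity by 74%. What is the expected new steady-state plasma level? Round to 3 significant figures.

CYP2C8: 0.18 × 5.2 = 0.936
CYP1A2: 0.62 × 0.26 = 0.1612
Other: 0.2 (unchanged)
New clearance relative to baseline: 0.936 + 0.1612 + 0.2 = 1.2972.
Dividing the baseline by the relative clearance: 35.3 / 1.2972 = 27.2 mg/L.

27.2 mg/L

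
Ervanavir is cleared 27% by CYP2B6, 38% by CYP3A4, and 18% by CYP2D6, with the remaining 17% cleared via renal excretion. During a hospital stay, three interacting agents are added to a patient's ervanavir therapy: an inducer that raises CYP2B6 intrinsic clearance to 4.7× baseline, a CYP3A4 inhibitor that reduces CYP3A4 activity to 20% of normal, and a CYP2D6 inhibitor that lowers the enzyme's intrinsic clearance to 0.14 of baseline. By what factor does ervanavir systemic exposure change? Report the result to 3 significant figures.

0.649

CYP2B6: 0.27 × 4.7 = 1.269
CYP3A4: 0.38 × 0.2 = 0.076
CYP2D6: 0.18 × 0.14 = 0.0252
Other: 0.17 (unchanged)
New clearance relative to baseline: 1.269 + 0.076 + 0.0252 + 0.17 = 1.5402.
Because systemic exposure varies inversely with clearance, the combined effect is 1 / 1.5402 = 0.649.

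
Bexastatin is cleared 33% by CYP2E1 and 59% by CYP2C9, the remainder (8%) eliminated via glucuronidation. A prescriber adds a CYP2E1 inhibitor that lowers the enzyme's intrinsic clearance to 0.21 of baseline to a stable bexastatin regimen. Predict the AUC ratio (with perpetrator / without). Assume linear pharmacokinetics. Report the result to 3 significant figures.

The CYP2E1 pathway (33% of clearance) falls to 0.21× activity: 0.33 × 0.21 = 0.0693.
CYP2C9 (59%) and the residual 8% are unaffected.
New clearance relative to baseline: 0.0693 + 0.59 + 0.08 = 0.7393.
AUC ratio = CL_old/CL_new = 1 / 0.7393 = 1.35.

1.35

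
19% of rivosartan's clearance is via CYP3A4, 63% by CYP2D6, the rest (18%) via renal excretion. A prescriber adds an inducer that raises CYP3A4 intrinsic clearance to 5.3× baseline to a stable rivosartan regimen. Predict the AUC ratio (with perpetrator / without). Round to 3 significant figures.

0.550

The CYP3A4 pathway (19% of clearance) increases to 5.3× activity: 0.19 × 5.3 = 1.007.
CYP2D6 (63%) and the residual 18% are unaffected.
CL_new/CL_old = 1.007 + 0.63 + 0.18 = 1.817.
Since AUC ∝ 1/CL, the ratio is 1 / 1.817 = 0.550.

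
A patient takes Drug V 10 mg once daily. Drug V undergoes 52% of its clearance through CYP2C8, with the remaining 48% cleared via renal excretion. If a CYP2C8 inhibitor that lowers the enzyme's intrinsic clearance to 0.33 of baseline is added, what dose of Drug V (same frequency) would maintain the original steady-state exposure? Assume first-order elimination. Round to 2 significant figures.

CYP2C8: 0.52 × 0.33 = 0.1716
Other: 0.48 (unchanged)
New clearance relative to baseline: 0.1716 + 0.48 = 0.6516.
To maintain the same steady-state level, dose must scale with clearance: new dose = 10 × 0.6516 = 6.5 mg.

6.5 mg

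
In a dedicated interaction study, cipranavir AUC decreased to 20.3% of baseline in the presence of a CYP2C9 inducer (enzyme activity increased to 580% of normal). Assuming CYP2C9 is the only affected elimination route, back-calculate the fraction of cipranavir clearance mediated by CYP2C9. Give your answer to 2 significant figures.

0.82

Write x for the fraction cleared via CYP2C9. The observed AUC change means clearance rose to 1/0.203 = 4.926 of baseline.
Only the CYP2C9 route changed, so 4.926 = x·5.8 + (1 − x), giving x = 0.82.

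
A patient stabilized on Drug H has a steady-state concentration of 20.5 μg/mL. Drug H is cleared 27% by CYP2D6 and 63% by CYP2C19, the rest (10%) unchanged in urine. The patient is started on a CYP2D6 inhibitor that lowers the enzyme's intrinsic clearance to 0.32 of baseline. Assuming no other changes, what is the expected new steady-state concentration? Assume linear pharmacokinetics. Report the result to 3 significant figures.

The CYP2D6 pathway (27% of clearance) falls to 0.32× activity: 0.27 × 0.32 = 0.0864.
CYP2C19 (63%) and the residual 10% are unaffected.
New clearance relative to baseline: 0.0864 + 0.63 + 0.1 = 0.8164.
With dosing unchanged, steady-state concentration scales as 1/CL: 20.5 / 0.8164 = 25.1 μg/mL.

25.1 μg/mL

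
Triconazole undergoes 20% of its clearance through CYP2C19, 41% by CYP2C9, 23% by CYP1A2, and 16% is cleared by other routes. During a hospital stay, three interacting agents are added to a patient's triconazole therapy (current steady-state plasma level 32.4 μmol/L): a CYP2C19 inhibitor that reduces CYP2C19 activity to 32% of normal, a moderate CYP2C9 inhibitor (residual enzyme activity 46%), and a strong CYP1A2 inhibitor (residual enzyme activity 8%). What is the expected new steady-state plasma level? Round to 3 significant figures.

75.2 μmol/L

The CYP2C19 pathway (20% of clearance) falls to 0.32× activity: 0.2 × 0.32 = 0.064.
The CYP2C9 pathway (41% of clearance) is reduced to 0.46× activity: 0.41 × 0.46 = 0.1886.
The CYP1A2 pathway (23% of clearance) drops to 0.08× activity: 0.23 × 0.08 = 0.0184.
The remaining 16% of clearance is unaffected.
New clearance relative to baseline: 0.064 + 0.1886 + 0.0184 + 0.16 = 0.431.
Steady-state plasma level ∝ 1/CL: new value = 32.4 / 0.431 = 75.2 μmol/L.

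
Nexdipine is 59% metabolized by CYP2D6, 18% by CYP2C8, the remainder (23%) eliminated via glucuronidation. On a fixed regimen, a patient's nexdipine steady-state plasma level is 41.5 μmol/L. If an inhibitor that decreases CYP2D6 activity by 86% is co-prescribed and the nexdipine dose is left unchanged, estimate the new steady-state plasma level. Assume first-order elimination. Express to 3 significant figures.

84.2 μmol/L

The CYP2D6 pathway (59% of clearance) is reduced to 0.14× activity: 0.59 × 0.14 = 0.0826.
CYP2C8 (18%) and the residual 23% are unaffected.
New clearance relative to baseline: 0.0826 + 0.18 + 0.23 = 0.4926.
Steady-state plasma level ∝ 1/CL, so new value = 41.5 / 0.4926 = 84.2 μmol/L.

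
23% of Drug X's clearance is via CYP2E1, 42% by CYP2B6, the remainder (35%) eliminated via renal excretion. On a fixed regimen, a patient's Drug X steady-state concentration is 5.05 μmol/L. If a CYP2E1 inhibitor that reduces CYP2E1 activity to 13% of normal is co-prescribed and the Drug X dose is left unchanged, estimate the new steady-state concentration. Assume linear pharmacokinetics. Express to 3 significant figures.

CYP2E1: 0.23 × 0.13 = 0.0299
CYP2B6: 0.42 (unchanged)
Other: 0.35 (unchanged)
Relative clearance = 0.0299 + 0.42 + 0.35 = 0.7999.
Steady-state concentration ∝ 1/CL, so new value = 5.05 / 0.7999 = 6.31 μmol/L.

6.31 μmol/L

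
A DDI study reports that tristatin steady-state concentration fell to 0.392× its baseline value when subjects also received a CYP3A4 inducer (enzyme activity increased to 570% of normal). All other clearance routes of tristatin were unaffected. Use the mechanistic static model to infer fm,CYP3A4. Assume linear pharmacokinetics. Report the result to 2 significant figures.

0.33

Write x for the fraction cleared via CYP3A4. The observed steady-state concentration change means clearance rose to 1/0.392 = 2.551 of baseline.
Only the CYP3A4 route changed, so 2.551 = x·5.7 + (1 − x), giving x = 0.33.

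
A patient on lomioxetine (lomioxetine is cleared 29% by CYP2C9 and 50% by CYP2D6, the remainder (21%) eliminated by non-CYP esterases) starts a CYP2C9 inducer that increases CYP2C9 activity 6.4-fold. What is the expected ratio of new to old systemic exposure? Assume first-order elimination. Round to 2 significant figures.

0.39

CYP2C9: 0.29 × 6.4 = 1.856
CYP2D6: 0.5 (unchanged)
Other: 0.21 (unchanged)
CL_new/CL_old = 1.856 + 0.5 + 0.21 = 2.566.
Since systemic exposure ∝ 1/CL, the ratio is 1 / 2.566 = 0.39.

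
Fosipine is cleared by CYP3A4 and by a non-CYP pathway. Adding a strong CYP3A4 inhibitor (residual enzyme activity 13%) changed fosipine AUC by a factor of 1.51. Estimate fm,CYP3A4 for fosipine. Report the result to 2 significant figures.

Write x for the fraction cleared via CYP3A4. The observed AUC change means clearance fell to 1/1.51 = 0.6623 of baseline.
Setting x·0.13 + (1 − x) = 0.6623 and solving: x = (0.6623 − 1)/(0.13 − 1) = 0.39.

0.39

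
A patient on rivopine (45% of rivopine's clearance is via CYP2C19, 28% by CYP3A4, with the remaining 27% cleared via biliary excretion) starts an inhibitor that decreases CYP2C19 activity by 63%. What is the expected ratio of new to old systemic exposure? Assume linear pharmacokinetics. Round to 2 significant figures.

1.4

The CYP2C19 pathway (45% of clearance) falls to 0.37× activity: 0.45 × 0.37 = 0.1665.
CYP3A4 (28%) and the residual 27% are unaffected.
New clearance relative to baseline: 0.1665 + 0.28 + 0.27 = 0.7165.
Since systemic exposure ∝ 1/CL, the ratio is 1 / 0.7165 = 1.4.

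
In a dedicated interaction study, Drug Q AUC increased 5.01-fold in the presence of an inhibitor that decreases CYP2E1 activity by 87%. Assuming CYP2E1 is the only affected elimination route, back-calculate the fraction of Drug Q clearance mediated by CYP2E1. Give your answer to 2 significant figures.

CL'/CL = 1 / 5.01 = 0.1996
0.13·fm + (1 − fm) = 0.1996
fm = (0.1996 − 1) / (0.13 − 1) = 0.92

0.92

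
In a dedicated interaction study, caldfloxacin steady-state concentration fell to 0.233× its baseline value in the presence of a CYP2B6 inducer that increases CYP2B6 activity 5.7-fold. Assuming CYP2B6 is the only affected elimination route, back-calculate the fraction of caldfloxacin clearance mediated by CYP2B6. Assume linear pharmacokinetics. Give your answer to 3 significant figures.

Let fm be the CYP2B6 fraction. New clearance relative to baseline = fm × 5.7 + (1 − fm).
Steady-state concentration ratio = 1 / (new CL fraction), so new CL fraction = 1 / 0.233 = 4.292.
fm × 5.7 + 1 − fm = 4.292  ⇒  fm × (5.7 − 1) = 3.292  ⇒  fm = 0.700.

0.700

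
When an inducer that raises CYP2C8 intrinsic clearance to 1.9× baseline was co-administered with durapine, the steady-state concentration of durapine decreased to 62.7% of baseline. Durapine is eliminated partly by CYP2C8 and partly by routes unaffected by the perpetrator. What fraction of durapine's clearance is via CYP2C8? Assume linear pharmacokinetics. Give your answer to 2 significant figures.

CL'/CL = 1 / 0.627 = 1.595
1.9·fm + (1 − fm) = 1.595
fm = (1.595 − 1) / (1.9 − 1) = 0.66

0.66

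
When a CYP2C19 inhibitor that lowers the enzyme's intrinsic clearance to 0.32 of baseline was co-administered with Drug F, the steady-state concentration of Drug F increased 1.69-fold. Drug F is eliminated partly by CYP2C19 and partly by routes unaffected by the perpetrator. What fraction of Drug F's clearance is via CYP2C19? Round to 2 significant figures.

Call the CYP2C19 fraction fm. After the interaction, CL_new/CL_old = fm × 0.32 + (1 − fm).
Steady-state concentration ratio = 1 / (new CL fraction), so new CL fraction = 1 / 1.69 = 0.5917.
fm × 0.32 + 1 − fm = 0.5917  ⇒  fm × (0.32 − 1) = −0.4083  ⇒  fm = 0.60.

0.60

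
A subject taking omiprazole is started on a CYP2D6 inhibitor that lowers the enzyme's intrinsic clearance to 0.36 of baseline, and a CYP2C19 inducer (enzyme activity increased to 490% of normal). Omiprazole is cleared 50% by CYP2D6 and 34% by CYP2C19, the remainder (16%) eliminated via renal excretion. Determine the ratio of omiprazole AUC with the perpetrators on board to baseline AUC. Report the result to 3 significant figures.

The CYP2D6 pathway (50% of clearance) falls to 0.36× activity: 0.5 × 0.36 = 0.18.
The CYP2C19 pathway (34% of clearance) rises to 4.9× activity: 0.34 × 4.9 = 1.666.
Non-CYP routes (16%) are unchanged.
Relative clearance = 0.18 + 1.666 + 0.16 = 2.006.
Because AUC varies inversely with clearance, the combined effect is 1 / 2.006 = 0.499.

0.499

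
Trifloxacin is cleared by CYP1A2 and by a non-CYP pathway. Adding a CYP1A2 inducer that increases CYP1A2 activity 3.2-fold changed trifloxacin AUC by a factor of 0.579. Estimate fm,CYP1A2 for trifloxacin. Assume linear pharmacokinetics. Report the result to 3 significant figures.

0.331

Call the CYP1A2 fraction fm. After the interaction, CL_new/CL_old = fm × 3.2 + (1 − fm).
AUC ratio = 1 / (new CL fraction), so new CL fraction = 1 / 0.579 = 1.727.
fm × 3.2 + 1 − fm = 1.727  ⇒  fm × (3.2 − 1) = 0.7271  ⇒  fm = 0.331.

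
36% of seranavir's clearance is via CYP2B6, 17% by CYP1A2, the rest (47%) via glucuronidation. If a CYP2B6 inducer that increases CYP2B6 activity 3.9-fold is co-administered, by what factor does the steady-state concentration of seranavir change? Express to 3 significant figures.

0.489

CYP2B6: 0.36 × 3.9 = 1.404
CYP1A2: 0.17 (unchanged)
Other: 0.47 (unchanged)
CL_new/CL_old = 1.404 + 0.17 + 0.47 = 2.044.
Since steady-state concentration ∝ 1/CL, the ratio is 1 / 2.044 = 0.489.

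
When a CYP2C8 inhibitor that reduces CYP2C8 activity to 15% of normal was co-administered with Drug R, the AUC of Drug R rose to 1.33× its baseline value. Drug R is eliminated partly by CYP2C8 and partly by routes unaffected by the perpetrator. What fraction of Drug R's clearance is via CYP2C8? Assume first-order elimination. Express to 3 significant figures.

0.292

CL'/CL = 1 / 1.33 = 0.7519
0.15·fm + (1 − fm) = 0.7519
fm = (0.7519 − 1) / (0.15 − 1) = 0.292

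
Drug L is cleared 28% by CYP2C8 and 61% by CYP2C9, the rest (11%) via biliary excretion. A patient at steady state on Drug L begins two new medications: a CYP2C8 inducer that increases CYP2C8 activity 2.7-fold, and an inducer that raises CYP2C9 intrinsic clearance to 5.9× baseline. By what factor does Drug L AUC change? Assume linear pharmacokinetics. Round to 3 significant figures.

0.224

The CYP2C8 pathway (28% of clearance) increases to 2.7× activity: 0.28 × 2.7 = 0.756.
The CYP2C9 pathway (61% of clearance) rises to 5.9× activity: 0.61 × 5.9 = 3.599.
The remaining 11% of clearance is unaffected.
Relative clearance = 0.756 + 3.599 + 0.11 = 4.465.
Net AUC ratio = 1 / 4.465 = 0.224.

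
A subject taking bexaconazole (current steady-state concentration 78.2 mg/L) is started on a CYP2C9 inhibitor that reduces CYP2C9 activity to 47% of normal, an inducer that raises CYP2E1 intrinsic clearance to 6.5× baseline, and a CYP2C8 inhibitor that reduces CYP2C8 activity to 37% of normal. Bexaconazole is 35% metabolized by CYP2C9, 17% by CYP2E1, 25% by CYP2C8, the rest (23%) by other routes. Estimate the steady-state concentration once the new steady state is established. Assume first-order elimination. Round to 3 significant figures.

49.1 mg/L

CYP2C9: 0.35 × 0.47 = 0.1645
CYP2E1: 0.17 × 6.5 = 1.105
CYP2C8: 0.25 × 0.37 = 0.0925
Other: 0.23 (unchanged)
CL_new/CL_old = 0.1645 + 1.105 + 0.0925 + 0.23 = 1.592.
Dividing the baseline by the relative clearance: 78.2 / 1.592 = 49.1 mg/L.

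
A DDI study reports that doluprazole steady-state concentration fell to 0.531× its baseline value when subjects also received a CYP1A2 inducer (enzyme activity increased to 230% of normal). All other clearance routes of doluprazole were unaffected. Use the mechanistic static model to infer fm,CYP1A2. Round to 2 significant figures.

Call the CYP1A2 fraction fm. After the interaction, CL_new/CL_old = fm × 2.3 + (1 − fm).
Steady-state concentration ratio = 1 / (new CL fraction), so new CL fraction = 1 / 0.531 = 1.883.
fm × 2.3 + 1 − fm = 1.883  ⇒  fm × (2.3 − 1) = 0.8832  ⇒  fm = 0.68.

0.68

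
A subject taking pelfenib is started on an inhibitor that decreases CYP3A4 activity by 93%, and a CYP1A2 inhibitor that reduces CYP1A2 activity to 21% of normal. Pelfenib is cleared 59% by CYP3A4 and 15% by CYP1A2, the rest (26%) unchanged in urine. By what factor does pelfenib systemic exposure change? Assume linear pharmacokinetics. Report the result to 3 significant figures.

The CYP3A4 pathway (59% of clearance) drops to 0.07× activity: 0.59 × 0.07 = 0.0413.
The CYP1A2 pathway (15% of clearance) drops to 0.21× activity: 0.15 × 0.21 = 0.0315.
The remaining 26% of clearance is unaffected.
Relative clearance = 0.0413 + 0.0315 + 0.26 = 0.3328.
Because systemic exposure varies inversely with clearance, the combined effect is 1 / 0.3328 = 3.00.

3.00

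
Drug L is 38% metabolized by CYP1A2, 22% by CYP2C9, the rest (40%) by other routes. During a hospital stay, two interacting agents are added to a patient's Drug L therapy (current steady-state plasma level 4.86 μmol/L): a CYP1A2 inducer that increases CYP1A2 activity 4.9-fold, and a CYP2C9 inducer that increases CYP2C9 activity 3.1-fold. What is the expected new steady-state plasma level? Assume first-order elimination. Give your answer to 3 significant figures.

1.65 μmol/L

CYP1A2: 0.38 × 4.9 = 1.862
CYP2C9: 0.22 × 3.1 = 0.682
Other: 0.4 (unchanged)
Relative clearance = 1.862 + 0.682 + 0.4 = 2.944.
Steady-state plasma level ∝ 1/CL: new value = 4.86 / 2.944 = 1.65 μmol/L.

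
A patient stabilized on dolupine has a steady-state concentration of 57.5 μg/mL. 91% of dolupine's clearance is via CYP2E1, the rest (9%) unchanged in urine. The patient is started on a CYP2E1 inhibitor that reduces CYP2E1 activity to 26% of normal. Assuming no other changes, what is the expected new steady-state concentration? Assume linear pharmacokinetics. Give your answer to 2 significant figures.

1.8 × 10² μg/mL

The CYP2E1 pathway (91% of clearance) drops to 0.26× activity: 0.91 × 0.26 = 0.2366.
Non-CYP routes (9%) are unchanged.
CL_new/CL_old = 0.2366 + 0.09 = 0.3266.
Steady-state concentration ∝ 1/CL, so new value = 57.5 / 0.3266 = 1.8 × 10² μg/mL.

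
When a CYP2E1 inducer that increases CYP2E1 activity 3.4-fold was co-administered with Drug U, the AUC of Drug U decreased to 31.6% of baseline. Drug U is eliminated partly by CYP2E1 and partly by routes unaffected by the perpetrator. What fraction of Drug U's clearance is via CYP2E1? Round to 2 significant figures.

Let fm be the CYP2E1 fraction. New clearance relative to baseline = fm × 3.4 + (1 − fm).
AUC ratio = 1 / (new CL fraction), so new CL fraction = 1 / 0.316 = 3.165.
fm × 3.4 + 1 − fm = 3.165  ⇒  fm × (3.4 − 1) = 2.165  ⇒  fm = 0.90.

0.90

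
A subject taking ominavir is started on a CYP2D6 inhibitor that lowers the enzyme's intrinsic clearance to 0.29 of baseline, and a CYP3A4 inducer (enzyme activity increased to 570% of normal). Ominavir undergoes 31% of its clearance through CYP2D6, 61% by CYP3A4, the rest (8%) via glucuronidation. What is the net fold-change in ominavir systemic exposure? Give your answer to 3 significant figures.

0.274

The CYP2D6 pathway (31% of clearance) falls to 0.29× activity: 0.31 × 0.29 = 0.0899.
The CYP3A4 pathway (61% of clearance) increases to 5.7× activity: 0.61 × 5.7 = 3.477.
Non-CYP routes (8%) are unchanged.
Relative clearance = 0.0899 + 3.477 + 0.08 = 3.6469.
Because systemic exposure varies inversely with clearance, the combined effect is 1 / 3.6469 = 0.274.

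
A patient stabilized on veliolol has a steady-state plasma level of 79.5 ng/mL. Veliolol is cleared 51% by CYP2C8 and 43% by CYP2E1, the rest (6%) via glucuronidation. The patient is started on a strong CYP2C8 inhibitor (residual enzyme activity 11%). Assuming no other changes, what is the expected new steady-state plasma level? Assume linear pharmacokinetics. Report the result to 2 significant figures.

1.5 × 10² ng/mL

The CYP2C8 pathway (51% of clearance) is reduced to 0.11× activity: 0.51 × 0.11 = 0.0561.
CYP2E1 (43%) and the residual 6% are unaffected.
CL_new/CL_old = 0.0561 + 0.43 + 0.06 = 0.5461.
With dosing unchanged, steady-state plasma level scales as 1/CL: 79.5 / 0.5461 = 1.5 × 10² ng/mL.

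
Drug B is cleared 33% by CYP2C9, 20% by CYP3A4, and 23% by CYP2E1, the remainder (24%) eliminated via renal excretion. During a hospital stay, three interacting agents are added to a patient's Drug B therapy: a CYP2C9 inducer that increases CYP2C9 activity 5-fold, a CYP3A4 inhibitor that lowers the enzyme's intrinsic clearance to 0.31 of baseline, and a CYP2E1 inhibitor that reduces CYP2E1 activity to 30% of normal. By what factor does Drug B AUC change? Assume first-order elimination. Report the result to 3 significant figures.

The CYP2C9 pathway (33% of clearance) rises to 5× activity: 0.33 × 5 = 1.65.
The CYP3A4 pathway (20% of clearance) falls to 0.31× activity: 0.2 × 0.31 = 0.062.
The CYP2E1 pathway (23% of clearance) drops to 0.3× activity: 0.23 × 0.3 = 0.069.
The remaining 24% of clearance is unaffected.
CL_new/CL_old = 1.65 + 0.062 + 0.069 + 0.24 = 2.021.
AUC ∝ 1/CL: fold-change = 1 / 2.021 = 0.495.

0.495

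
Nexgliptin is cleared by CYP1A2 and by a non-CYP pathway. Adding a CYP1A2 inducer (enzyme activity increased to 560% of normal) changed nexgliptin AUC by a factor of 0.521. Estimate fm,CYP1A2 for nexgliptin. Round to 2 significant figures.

CL'/CL = 1 / 0.521 = 1.919
5.6·fm + (1 − fm) = 1.919
fm = (1.919 − 1) / (5.6 − 1) = 0.20

0.20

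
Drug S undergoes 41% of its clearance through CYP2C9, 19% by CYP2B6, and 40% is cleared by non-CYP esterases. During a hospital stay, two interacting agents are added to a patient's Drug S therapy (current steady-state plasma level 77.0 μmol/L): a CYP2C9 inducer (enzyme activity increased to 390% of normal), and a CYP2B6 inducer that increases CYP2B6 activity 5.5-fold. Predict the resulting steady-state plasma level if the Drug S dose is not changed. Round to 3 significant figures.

The CYP2C9 pathway (41% of clearance) is boosted to 3.9× activity: 0.41 × 3.9 = 1.599.
The CYP2B6 pathway (19% of clearance) is boosted to 5.5× activity: 0.19 × 5.5 = 1.045.
Non-CYP routes (40%) are unchanged.
New clearance relative to baseline: 1.599 + 1.045 + 0.4 = 3.044.
Steady-state plasma level ∝ 1/CL: new value = 77.0 / 3.044 = 25.3 μmol/L.

25.3 μmol/L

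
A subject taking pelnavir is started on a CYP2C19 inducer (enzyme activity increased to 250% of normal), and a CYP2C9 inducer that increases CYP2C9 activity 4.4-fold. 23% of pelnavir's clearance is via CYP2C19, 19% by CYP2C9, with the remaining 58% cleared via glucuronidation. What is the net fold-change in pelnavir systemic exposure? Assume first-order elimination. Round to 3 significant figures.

0.502

CYP2C19: 0.23 × 2.5 = 0.575
CYP2C9: 0.19 × 4.4 = 0.836
Other: 0.58 (unchanged)
New clearance relative to baseline: 0.575 + 0.836 + 0.58 = 1.991.
Because systemic exposure varies inversely with clearance, the combined effect is 1 / 1.991 = 0.502.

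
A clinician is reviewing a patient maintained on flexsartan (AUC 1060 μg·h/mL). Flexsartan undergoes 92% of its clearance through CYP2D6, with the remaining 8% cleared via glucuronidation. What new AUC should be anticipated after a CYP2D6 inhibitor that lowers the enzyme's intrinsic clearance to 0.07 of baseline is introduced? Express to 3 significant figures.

7.34 × 10³ μg·h/mL

CYP2D6: 0.92 × 0.07 = 0.0644
Other: 0.08 (unchanged)
Relative clearance = 0.0644 + 0.08 = 0.1444.
AUC ∝ 1/CL, so new value = 1060 / 0.1444 = 7.34 × 10³ μg·h/mL.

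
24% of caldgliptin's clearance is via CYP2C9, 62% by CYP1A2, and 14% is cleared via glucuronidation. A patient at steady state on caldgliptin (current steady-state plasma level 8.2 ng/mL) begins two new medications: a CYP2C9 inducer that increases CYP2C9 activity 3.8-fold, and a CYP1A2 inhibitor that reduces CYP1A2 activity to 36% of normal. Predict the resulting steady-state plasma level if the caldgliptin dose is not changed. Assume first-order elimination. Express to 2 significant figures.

The CYP2C9 pathway (24% of clearance) increases to 3.8× activity: 0.24 × 3.8 = 0.912.
The CYP1A2 pathway (62% of clearance) drops to 0.36× activity: 0.62 × 0.36 = 0.2232.
The remaining 14% of clearance is unaffected.
Relative clearance = 0.912 + 0.2232 + 0.14 = 1.2752.
Dividing the baseline by the relative clearance: 8.2 / 1.2752 = 6.4 ng/mL.

6.4 ng/mL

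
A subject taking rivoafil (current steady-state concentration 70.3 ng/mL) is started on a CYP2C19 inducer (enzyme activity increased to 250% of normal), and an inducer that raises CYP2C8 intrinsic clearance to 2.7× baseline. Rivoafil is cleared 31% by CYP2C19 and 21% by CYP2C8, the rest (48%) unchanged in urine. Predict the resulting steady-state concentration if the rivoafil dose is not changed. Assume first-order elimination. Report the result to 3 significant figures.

The CYP2C19 pathway (31% of clearance) rises to 2.5× activity: 0.31 × 2.5 = 0.775.
The CYP2C8 pathway (21% of clearance) is boosted to 2.7× activity: 0.21 × 2.7 = 0.567.
The remaining 48% of clearance is unaffected.
CL_new/CL_old = 0.775 + 0.567 + 0.48 = 1.822.
New steady-state concentration = 70.3 / 1.822 = 38.6 ng/mL (concentration scales inversely with clearance).

38.6 ng/mL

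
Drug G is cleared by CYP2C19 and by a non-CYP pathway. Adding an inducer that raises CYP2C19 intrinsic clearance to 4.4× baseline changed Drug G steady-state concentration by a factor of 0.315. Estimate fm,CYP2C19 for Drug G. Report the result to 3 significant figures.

Let x = fm,CYP2C19. Because steady-state concentration ∝ 1/CL, relative clearance rose to 1/0.315 = 3.175.
Only the CYP2C19 route changed, so 3.175 = x·4.4 + (1 − x), giving x = 0.640.

0.640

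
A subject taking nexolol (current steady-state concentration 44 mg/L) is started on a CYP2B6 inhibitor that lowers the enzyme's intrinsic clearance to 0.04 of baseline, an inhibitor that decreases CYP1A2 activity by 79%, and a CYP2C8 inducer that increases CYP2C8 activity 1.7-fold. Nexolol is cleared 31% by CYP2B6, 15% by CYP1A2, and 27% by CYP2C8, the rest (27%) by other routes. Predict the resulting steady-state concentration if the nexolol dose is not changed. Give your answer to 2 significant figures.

57 mg/L

The CYP2B6 pathway (31% of clearance) drops to 0.04× activity: 0.31 × 0.04 = 0.0124.
The CYP1A2 pathway (15% of clearance) is reduced to 0.21× activity: 0.15 × 0.21 = 0.0315.
The CYP2C8 pathway (27% of clearance) is boosted to 1.7× activity: 0.27 × 1.7 = 0.459.
Non-CYP routes (27%) are unchanged.
Relative clearance = 0.0124 + 0.0315 + 0.459 + 0.27 = 0.7729.
New steady-state concentration = 44 / 0.7729 = 57 mg/L (concentration scales inversely with clearance).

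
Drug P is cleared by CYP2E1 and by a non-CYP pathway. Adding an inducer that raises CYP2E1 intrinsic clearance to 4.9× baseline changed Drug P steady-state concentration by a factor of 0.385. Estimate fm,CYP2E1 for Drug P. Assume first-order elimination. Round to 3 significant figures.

Write x for the fraction cleared via CYP2E1. The observed steady-state concentration change means clearance rose to 1/0.385 = 2.597 of baseline.
Only the CYP2E1 route changed, so 2.597 = x·4.9 + (1 − x), giving x = 0.410.

0.410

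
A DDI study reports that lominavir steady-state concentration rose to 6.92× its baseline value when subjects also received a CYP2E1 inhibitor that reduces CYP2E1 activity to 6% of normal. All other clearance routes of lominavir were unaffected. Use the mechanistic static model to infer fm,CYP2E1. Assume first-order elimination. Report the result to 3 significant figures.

Let x = fm,CYP2E1. Because steady-state concentration ∝ 1/CL, relative clearance fell to 1/6.92 = 0.1445.
Only the CYP2E1 route changed, so 0.1445 = x·0.06 + (1 − x), giving x = 0.910.

0.910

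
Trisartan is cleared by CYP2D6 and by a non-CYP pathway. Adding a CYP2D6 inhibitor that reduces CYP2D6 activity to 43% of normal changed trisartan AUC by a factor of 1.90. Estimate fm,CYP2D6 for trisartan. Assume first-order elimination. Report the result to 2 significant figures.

0.83

CL'/CL = 1 / 1.90 = 0.5263
0.43·fm + (1 − fm) = 0.5263
fm = (0.5263 − 1) / (0.43 − 1) = 0.83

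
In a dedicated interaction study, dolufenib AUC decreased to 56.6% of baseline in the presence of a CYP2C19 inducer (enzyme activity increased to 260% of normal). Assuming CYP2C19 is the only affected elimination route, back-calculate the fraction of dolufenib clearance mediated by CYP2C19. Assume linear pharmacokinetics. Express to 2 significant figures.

0.48

Call the CYP2C19 fraction fm. After the interaction, CL_new/CL_old = fm × 2.6 + (1 − fm).
AUC ratio = 1 / (new CL fraction), so new CL fraction = 1 / 0.566 = 1.767.
fm × 2.6 + 1 − fm = 1.767  ⇒  fm × (2.6 − 1) = 0.7668  ⇒  fm = 0.48.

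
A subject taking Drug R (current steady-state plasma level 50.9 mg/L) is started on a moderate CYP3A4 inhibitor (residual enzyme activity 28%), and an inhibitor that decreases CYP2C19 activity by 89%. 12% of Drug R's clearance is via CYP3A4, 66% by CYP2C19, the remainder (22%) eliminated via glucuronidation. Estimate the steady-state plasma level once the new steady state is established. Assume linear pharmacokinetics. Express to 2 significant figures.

1.6 × 10² mg/L

CYP3A4: 0.12 × 0.28 = 0.0336
CYP2C19: 0.66 × 0.11 = 0.0726
Other: 0.22 (unchanged)
CL_new/CL_old = 0.0336 + 0.0726 + 0.22 = 0.3262.
New steady-state plasma level = 50.9 / 0.3262 = 1.6 × 10² mg/L (concentration scales inversely with clearance).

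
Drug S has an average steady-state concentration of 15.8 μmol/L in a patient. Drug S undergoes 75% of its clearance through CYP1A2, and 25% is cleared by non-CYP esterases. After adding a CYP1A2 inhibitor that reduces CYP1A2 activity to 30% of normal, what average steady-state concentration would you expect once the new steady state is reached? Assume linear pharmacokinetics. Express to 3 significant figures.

33.3 μmol/L

The CYP1A2 pathway (75% of clearance) is reduced to 0.3× activity: 0.75 × 0.3 = 0.225.
Non-CYP routes (25%) are unchanged.
New clearance relative to baseline: 0.225 + 0.25 = 0.475.
New average steady-state concentration = baseline ÷ relative clearance = 15.8 / 0.475 = 33.3 μmol/L.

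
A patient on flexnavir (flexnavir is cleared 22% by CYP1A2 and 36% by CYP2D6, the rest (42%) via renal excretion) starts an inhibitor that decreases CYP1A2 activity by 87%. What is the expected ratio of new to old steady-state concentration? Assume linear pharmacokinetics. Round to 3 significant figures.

The CYP1A2 pathway (22% of clearance) is reduced to 0.13× activity: 0.22 × 0.13 = 0.0286.
CYP2D6 (36%) and the residual 42% are unaffected.
CL_new/CL_old = 0.0286 + 0.36 + 0.42 = 0.8086.
Steady-state concentration ratio = CL_old/CL_new = 1 / 0.8086 = 1.24.

1.24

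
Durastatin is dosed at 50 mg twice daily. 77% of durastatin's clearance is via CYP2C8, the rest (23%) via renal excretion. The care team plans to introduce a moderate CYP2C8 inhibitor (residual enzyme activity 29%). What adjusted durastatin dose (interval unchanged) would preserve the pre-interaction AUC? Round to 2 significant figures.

23 mg

The CYP2C8 pathway (77% of clearance) is reduced to 0.29× activity: 0.77 × 0.29 = 0.2233.
The remaining 23% of clearance is unaffected.
Relative clearance = 0.2233 + 0.23 = 0.4533.
Exposure is unchanged when dose changes in proportion to clearance. New dose = 50 mg × 0.4533 = 23 mg.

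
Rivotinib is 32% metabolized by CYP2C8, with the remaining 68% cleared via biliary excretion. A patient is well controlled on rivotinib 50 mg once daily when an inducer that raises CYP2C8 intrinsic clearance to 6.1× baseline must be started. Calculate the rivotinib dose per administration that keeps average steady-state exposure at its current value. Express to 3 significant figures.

The CYP2C8 pathway (32% of clearance) increases to 6.1× activity: 0.32 × 6.1 = 1.952.
The remaining 68% of clearance is unaffected.
New clearance relative to baseline: 1.952 + 0.68 = 2.632.
Exposure is unchanged when dose changes in proportion to clearance. New dose = 50 mg × 2.632 = 132 mg.

132 mg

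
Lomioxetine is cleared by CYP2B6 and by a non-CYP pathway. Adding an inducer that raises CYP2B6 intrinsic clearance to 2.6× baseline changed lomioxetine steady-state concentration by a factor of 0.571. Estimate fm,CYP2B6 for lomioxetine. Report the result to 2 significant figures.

0.47

Call the CYP2B6 fraction fm. After the interaction, CL_new/CL_old = fm × 2.6 + (1 − fm).
Steady-state concentration ratio = 1 / (new CL fraction), so new CL fraction = 1 / 0.571 = 1.751.
fm × 2.6 + 1 − fm = 1.751  ⇒  fm × (2.6 − 1) = 0.7513  ⇒  fm = 0.47.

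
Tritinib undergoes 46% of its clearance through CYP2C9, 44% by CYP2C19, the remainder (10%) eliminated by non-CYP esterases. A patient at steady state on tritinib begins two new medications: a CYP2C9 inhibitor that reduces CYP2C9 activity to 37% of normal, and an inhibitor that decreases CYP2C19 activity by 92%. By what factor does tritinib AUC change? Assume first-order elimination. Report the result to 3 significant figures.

The CYP2C9 pathway (46% of clearance) drops to 0.37× activity: 0.46 × 0.37 = 0.1702.
The CYP2C19 pathway (44% of clearance) is reduced to 0.08× activity: 0.44 × 0.08 = 0.0352.
The remaining 10% of clearance is unaffected.
Relative clearance = 0.1702 + 0.0352 + 0.1 = 0.3054.
AUC ∝ 1/CL: fold-change = 1 / 0.3054 = 3.27.

3.27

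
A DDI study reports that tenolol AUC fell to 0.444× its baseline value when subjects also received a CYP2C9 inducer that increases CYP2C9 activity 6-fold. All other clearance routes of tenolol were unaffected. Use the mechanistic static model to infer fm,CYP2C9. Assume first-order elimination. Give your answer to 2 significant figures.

0.25

Let fm be the CYP2C9 fraction. New clearance relative to baseline = fm × 6 + (1 − fm).
AUC ratio = 1 / (new CL fraction), so new CL fraction = 1 / 0.444 = 2.252.
fm × 6 + 1 − fm = 2.252  ⇒  fm × (6 − 1) = 1.252  ⇒  fm = 0.25.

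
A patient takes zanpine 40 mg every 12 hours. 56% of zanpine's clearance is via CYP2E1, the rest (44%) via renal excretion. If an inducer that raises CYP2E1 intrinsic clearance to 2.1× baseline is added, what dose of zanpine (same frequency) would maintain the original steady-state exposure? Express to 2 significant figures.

The CYP2E1 pathway (56% of clearance) is boosted to 2.1× activity: 0.56 × 2.1 = 1.176.
The remaining 44% of clearance is unaffected.
CL_new/CL_old = 1.176 + 0.44 = 1.616.
Css,avg = (dose rate)/CL, so holding Css fixed requires dose ∝ CL: 40 × 1.616 = 65 mg.

65 mg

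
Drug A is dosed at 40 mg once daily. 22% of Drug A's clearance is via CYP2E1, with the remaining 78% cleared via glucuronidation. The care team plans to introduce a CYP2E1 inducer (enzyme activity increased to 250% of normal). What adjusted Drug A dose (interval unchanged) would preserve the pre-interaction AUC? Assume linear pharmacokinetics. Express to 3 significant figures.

53.2 mg

The CYP2E1 pathway (22% of clearance) is boosted to 2.5× activity: 0.22 × 2.5 = 0.55.
The remaining 78% of clearance is unaffected.
CL_new/CL_old = 0.55 + 0.78 = 1.33.
Css,avg = (dose rate)/CL, so holding Css fixed requires dose ∝ CL: 40 × 1.33 = 53.2 mg.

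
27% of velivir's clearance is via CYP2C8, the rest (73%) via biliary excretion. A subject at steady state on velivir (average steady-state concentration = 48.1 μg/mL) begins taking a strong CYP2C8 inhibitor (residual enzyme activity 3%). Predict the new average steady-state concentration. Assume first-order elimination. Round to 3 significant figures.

CYP2C8: 0.27 × 0.03 = 0.0081
Other: 0.73 (unchanged)
Relative clearance = 0.0081 + 0.73 = 0.7381.
New average steady-state concentration = baseline ÷ relative clearance = 48.1 / 0.7381 = 65.2 μg/mL.

65.2 μg/mL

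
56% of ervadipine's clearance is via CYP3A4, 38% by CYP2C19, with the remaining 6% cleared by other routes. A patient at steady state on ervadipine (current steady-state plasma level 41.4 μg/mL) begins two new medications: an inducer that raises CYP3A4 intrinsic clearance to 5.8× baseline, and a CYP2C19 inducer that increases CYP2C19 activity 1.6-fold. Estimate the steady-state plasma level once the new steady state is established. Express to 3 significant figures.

The CYP3A4 pathway (56% of clearance) is boosted to 5.8× activity: 0.56 × 5.8 = 3.248.
The CYP2C19 pathway (38% of clearance) increases to 1.6× activity: 0.38 × 1.6 = 0.608.
Non-CYP routes (6%) are unchanged.
CL_new/CL_old = 3.248 + 0.608 + 0.06 = 3.916.
Steady-state plasma level ∝ 1/CL: new value = 41.4 / 3.916 = 10.6 μg/mL.

10.6 μg/mL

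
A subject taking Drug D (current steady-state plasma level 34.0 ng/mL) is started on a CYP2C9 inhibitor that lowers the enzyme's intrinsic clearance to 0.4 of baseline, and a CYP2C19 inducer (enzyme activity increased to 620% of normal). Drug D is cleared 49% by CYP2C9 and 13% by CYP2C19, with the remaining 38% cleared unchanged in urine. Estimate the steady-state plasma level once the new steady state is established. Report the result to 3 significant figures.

The CYP2C9 pathway (49% of clearance) falls to 0.4× activity: 0.49 × 0.4 = 0.196.
The CYP2C19 pathway (13% of clearance) is boosted to 6.2× activity: 0.13 × 6.2 = 0.806.
Non-CYP routes (38%) are unchanged.
CL_new/CL_old = 0.196 + 0.806 + 0.38 = 1.382.
Dividing the baseline by the relative clearance: 34.0 / 1.382 = 24.6 ng/mL.

24.6 ng/mL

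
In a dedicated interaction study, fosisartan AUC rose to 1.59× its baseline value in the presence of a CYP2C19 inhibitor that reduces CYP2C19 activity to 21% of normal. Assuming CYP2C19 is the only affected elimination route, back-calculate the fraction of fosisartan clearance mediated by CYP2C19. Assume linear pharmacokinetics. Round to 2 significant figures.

Call the CYP2C19 fraction fm. After the interaction, CL_new/CL_old = fm × 0.21 + (1 − fm).
AUC ratio = 1 / (new CL fraction), so new CL fraction = 1 / 1.59 = 0.6289.
fm × 0.21 + 1 − fm = 0.6289  ⇒  fm × (0.21 − 1) = −0.3711  ⇒  fm = 0.47.

0.47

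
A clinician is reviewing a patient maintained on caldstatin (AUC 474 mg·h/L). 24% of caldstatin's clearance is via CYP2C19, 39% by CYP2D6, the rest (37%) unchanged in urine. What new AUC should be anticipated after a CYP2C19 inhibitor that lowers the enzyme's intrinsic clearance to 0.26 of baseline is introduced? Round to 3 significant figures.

CYP2C19: 0.24 × 0.26 = 0.0624
CYP2D6: 0.39 (unchanged)
Other: 0.37 (unchanged)
CL_new/CL_old = 0.0624 + 0.39 + 0.37 = 0.8224.
AUC ∝ 1/CL, so new value = 474 / 0.8224 = 576 mg·h/L.

576 mg·h/L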